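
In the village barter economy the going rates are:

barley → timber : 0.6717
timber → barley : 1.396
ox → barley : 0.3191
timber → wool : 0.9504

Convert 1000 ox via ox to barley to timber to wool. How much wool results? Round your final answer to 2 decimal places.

1000 ox × 0.3191 = 319.1 barley
319.1 barley × 0.6717 = 214.33947 timber
214.33947 timber × 0.9504 = 203.708232288 wool

203.71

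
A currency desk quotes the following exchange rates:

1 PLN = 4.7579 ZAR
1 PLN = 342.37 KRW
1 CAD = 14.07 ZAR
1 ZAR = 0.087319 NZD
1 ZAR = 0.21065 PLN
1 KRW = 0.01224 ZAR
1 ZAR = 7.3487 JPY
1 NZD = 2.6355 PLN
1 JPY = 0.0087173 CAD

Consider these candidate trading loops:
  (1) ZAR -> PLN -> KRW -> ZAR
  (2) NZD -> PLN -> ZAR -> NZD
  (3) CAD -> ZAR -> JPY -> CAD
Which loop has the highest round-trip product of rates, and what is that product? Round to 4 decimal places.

1.0949

(1) 0.21065 × 342.37 × 0.01224 = 0.88275
(2) 2.6355 × 4.7579 × 0.087319 = 1.09493
(3) 14.07 × 7.3487 × 0.0087173 = 0.90134
Highest is cycle (2) at 1.0949 (>1, arbitrage).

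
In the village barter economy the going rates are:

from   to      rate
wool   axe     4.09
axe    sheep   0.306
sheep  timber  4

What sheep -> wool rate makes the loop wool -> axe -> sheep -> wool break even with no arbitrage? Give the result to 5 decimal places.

Known legs of the cycle: 4.09 × 0.306 = 1.25154
For no arbitrage the full-cycle product must be 1, so the missing rate is 1 / 1.25154 ≈ 0.7990156.

0.79902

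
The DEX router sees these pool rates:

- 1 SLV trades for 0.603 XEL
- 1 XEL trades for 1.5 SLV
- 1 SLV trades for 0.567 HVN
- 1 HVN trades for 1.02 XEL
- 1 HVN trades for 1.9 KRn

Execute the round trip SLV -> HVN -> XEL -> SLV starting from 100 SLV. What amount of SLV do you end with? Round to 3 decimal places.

100 SLV × 0.567 = 56.7 HVN
56.7 HVN × 1.02 = 57.834 XEL
57.834 XEL × 1.5 = 86.751 SLV

86.751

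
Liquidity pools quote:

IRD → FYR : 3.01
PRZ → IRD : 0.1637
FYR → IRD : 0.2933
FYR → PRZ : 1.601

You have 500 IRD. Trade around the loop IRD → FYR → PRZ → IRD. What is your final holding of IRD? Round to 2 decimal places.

394.44

500 IRD × 3.01 = 1505 FYR
1505 FYR × 1.601 = 2409.505 PRZ
2409.505 PRZ × 0.1637 = 394.4359685 IRD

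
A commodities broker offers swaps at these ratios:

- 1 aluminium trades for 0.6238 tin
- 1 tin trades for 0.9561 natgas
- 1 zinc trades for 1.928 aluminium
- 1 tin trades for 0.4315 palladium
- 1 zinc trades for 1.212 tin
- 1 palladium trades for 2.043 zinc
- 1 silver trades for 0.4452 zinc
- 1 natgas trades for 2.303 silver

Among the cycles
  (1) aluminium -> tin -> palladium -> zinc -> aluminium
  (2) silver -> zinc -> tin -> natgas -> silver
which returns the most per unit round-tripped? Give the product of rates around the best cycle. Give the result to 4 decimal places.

1.1881

(1) 0.6238 × 0.4315 × 2.043 × 1.928 = 1.06023
(2) 0.4452 × 1.212 × 0.9561 × 2.303 = 1.18811
Highest is cycle (2) at 1.1881 (>1, arbitrage).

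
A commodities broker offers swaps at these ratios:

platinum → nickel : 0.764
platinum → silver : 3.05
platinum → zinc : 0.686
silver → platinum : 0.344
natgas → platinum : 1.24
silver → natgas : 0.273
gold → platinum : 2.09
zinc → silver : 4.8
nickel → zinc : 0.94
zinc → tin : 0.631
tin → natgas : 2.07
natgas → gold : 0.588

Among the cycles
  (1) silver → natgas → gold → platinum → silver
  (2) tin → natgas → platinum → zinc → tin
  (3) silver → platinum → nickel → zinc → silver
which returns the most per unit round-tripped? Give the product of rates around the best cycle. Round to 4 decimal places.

1.1858

(1) 0.273 × 0.588 × 2.09 × 3.05 = 1.02326
(2) 2.07 × 1.24 × 0.686 × 0.631 = 1.11108
(3) 0.344 × 0.764 × 0.94 × 4.8 = 1.18583
Highest is cycle (3) at 1.1858 (>1, arbitrage).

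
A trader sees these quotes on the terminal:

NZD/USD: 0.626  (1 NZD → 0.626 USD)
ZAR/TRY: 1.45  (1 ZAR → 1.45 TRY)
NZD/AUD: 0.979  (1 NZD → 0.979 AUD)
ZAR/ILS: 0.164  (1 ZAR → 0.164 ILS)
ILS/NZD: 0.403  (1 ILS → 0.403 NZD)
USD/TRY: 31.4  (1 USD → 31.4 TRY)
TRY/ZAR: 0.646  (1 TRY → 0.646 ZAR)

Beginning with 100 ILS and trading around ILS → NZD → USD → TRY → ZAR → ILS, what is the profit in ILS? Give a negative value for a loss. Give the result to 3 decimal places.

100 ILS × 0.403 = 40.3 NZD
40.3 NZD × 0.626 = 25.2278 USD
25.2278 USD × 31.4 = 792.15292 TRY
792.15292 TRY × 0.646 = 511.73078632 ZAR
511.73078632 ZAR × 0.164 = 83.92384895648 ILS
Net change: 83.92384895648 − 100 = -16.07615104352 ILS

-16.076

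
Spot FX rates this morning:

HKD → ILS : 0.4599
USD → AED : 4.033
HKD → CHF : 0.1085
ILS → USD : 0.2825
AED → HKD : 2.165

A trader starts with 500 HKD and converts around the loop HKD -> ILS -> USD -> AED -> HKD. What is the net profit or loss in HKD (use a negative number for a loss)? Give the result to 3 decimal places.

500 HKD × 0.4599 = 229.95 ILS
229.95 ILS × 0.2825 = 64.960875 USD
64.960875 USD × 4.033 = 261.987208875 AED
261.987208875 AED × 2.165 = 567.202307214375 HKD
Net change: 567.202307214375 − 500 = 67.202307214375 HKD

67.202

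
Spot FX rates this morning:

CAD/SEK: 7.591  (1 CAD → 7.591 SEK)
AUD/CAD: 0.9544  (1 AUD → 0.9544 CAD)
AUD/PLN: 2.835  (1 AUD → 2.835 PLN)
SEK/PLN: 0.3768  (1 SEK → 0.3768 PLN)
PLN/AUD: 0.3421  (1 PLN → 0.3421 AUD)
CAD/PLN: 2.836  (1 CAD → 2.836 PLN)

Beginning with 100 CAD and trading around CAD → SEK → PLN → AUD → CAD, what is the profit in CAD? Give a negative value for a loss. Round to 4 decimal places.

-6.6115

100 CAD × 7.591 = 759.1 SEK
759.1 SEK × 0.3768 = 286.02888 PLN
286.02888 PLN × 0.3421 = 97.850479848 AUD
97.850479848 AUD × 0.9544 = 93.3884979669312 CAD
Net change: 93.3884979669312 − 100 = -6.6115020330688 CAD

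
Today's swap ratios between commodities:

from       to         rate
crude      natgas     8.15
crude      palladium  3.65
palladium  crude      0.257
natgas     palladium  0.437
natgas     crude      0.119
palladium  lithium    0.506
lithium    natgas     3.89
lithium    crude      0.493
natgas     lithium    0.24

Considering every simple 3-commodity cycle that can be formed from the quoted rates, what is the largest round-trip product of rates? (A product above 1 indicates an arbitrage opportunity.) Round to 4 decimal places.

0.9643

natgas→lithium→crude→natgas: 0.24 × 0.493 × 8.15 = 0.96431
natgas→palladium→crude→natgas: 0.437 × 0.257 × 8.15 = 0.91532
palladium→lithium→crude→palladium: 0.506 × 0.493 × 3.65 = 0.91052
natgas→palladium→lithium→natgas: 0.437 × 0.506 × 3.89 = 0.86016
Maximum is natgas→lithium→crude→natgas at 0.9643; no arbitrage — every cycle loses value.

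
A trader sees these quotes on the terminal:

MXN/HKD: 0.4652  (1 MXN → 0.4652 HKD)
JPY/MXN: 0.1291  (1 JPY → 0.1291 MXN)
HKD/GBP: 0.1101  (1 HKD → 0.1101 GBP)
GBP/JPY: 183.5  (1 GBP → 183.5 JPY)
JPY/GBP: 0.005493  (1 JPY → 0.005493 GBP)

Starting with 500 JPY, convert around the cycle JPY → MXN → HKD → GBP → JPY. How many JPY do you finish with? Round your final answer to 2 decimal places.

606.68

500 JPY × 0.1291 = 64.55 MXN
64.55 MXN × 0.4652 = 30.02866 HKD
30.02866 HKD × 0.1101 = 3.306155466 GBP
3.306155466 GBP × 183.5 = 606.679528011 JPY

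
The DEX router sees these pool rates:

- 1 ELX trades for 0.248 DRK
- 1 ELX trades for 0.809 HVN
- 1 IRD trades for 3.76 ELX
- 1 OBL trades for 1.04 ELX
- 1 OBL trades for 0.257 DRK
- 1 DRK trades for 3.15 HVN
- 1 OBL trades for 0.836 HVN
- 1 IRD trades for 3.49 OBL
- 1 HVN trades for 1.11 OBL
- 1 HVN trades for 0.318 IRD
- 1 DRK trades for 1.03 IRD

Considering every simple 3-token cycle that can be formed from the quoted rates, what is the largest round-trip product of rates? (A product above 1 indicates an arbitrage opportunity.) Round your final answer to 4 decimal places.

ELX→HVN→IRD→ELX: 0.809 × 0.318 × 3.76 = 0.96731
ELX→DRK→IRD→ELX: 0.248 × 1.03 × 3.76 = 0.96045
ELX→HVN→OBL→ELX: 0.809 × 1.11 × 1.04 = 0.93391
HVN→IRD→OBL→HVN: 0.318 × 3.49 × 0.836 = 0.92781
IRD→OBL→DRK→IRD: 3.49 × 0.257 × 1.03 = 0.92384
HVN→OBL→DRK→HVN: 1.11 × 0.257 × 3.15 = 0.89860
Maximum is ELX→HVN→IRD→ELX at 0.9673; no arbitrage — every cycle loses value.

0.9673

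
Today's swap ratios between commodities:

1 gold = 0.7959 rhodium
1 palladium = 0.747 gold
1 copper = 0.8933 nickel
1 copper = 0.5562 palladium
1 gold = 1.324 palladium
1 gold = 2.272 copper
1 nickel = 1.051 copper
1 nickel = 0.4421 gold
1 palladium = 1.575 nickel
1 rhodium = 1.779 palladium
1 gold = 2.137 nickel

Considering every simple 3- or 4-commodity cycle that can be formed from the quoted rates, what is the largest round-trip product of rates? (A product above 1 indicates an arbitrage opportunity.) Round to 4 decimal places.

1.0577

gold→rhodium→palladium→gold: 0.7959 × 1.779 × 0.747 = 1.05768
gold→rhodium→palladium→nickel→gold: 0.7959 × 1.779 × 1.575 × 0.4421 = 0.98591
gold→copper→palladium→gold: 2.272 × 0.5562 × 0.747 = 0.94397
gold→nickel→copper→palladium→gold: 2.137 × 1.051 × 0.5562 × 0.747 = 0.93317
gold→palladium→nickel→gold: 1.324 × 1.575 × 0.4421 = 0.92191
palladium→nickel→copper→palladium: 1.575 × 1.051 × 0.5562 = 0.92069
gold→copper→nickel→gold: 2.272 × 0.8933 × 0.4421 = 0.89728
gold→copper→palladium→nickel→gold: 2.272 × 0.5562 × 1.575 × 0.4421 = 0.87991
Maximum is gold→rhodium→palladium→gold at 1.0577; arbitrage exists.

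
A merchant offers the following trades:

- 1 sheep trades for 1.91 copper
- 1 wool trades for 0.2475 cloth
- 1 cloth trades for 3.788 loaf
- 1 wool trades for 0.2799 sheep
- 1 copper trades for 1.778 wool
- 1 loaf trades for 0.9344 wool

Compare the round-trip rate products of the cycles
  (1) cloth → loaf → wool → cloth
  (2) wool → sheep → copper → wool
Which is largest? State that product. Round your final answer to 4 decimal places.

0.9505

(1) 3.788 × 0.9344 × 0.2475 = 0.87603
(2) 0.2799 × 1.91 × 1.778 = 0.95053
Highest is cycle (2) at 0.9505 (≤1, no arbitrage).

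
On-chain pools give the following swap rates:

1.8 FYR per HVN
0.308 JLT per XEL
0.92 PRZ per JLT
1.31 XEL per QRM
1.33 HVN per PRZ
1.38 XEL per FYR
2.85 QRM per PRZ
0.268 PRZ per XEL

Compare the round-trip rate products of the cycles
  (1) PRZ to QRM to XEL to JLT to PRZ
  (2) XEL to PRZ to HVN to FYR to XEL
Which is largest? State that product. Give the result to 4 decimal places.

(1) 2.85 × 1.31 × 0.308 × 0.92 = 1.05792
(2) 0.268 × 1.33 × 1.8 × 1.38 = 0.88540
Highest is cycle (1) at 1.0579 (>1, arbitrage).

1.0579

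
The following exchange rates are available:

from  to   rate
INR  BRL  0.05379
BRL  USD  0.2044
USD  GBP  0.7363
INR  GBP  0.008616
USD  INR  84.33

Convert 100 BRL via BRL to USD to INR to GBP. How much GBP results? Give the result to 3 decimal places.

100 BRL × 0.2044 = 20.44 USD
20.44 USD × 84.33 = 1723.7052 INR
1723.7052 INR × 0.008616 = 14.8514440032 GBP

14.851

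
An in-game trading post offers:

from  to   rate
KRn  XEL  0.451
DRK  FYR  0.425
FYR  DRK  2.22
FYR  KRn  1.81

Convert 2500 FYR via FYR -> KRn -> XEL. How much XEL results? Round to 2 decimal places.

2040.78

2500 FYR × 1.81 = 4525 KRn
4525 KRn × 0.451 = 2040.775 XEL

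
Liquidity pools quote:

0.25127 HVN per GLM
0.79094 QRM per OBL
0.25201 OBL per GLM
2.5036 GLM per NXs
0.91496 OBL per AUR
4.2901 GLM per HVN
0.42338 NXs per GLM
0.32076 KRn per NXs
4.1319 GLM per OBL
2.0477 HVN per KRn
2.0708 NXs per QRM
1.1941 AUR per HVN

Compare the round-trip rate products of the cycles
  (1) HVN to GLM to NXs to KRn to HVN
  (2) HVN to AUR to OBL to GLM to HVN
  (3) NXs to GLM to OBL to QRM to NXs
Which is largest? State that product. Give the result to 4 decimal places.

(1) 4.2901 × 0.42338 × 0.32076 × 2.0477 = 1.19301
(2) 1.1941 × 0.91496 × 4.1319 × 0.25127 = 1.13431
(3) 2.5036 × 0.25201 × 0.79094 × 2.0708 = 1.03339
Highest is cycle (1) at 1.1930 (>1, arbitrage).

1.1930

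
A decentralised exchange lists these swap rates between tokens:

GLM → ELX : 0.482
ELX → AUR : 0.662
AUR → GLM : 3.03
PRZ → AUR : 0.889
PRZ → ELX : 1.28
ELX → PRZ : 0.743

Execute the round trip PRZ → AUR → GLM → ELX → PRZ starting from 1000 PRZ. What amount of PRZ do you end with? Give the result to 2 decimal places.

964.67

1000 PRZ × 0.889 = 889 AUR
889 AUR × 3.03 = 2693.67 GLM
2693.67 GLM × 0.482 = 1298.34894 ELX
1298.34894 ELX × 0.743 = 964.67326242 PRZ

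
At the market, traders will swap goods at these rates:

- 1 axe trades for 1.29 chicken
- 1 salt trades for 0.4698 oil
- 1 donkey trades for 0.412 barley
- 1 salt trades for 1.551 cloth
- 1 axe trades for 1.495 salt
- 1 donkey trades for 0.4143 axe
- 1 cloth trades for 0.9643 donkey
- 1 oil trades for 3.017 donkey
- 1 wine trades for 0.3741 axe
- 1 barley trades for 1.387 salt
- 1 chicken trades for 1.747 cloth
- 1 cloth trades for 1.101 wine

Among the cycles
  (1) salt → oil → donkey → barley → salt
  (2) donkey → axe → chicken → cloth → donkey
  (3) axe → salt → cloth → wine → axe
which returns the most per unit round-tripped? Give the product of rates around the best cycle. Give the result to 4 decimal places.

(1) 0.4698 × 3.017 × 0.412 × 1.387 = 0.80996
(2) 0.4143 × 1.29 × 1.747 × 0.9643 = 0.90035
(3) 1.495 × 1.551 × 1.101 × 0.3741 = 0.95505
Highest is cycle (3) at 0.9551 (≤1, no arbitrage).

0.9551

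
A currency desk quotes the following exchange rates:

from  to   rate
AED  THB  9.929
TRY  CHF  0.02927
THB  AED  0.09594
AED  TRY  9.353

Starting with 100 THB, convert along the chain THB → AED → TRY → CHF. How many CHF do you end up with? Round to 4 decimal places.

2.6265

100 THB × 0.09594 = 9.594 AED
9.594 AED × 9.353 = 89.732682 TRY
89.732682 TRY × 0.02927 = 2.62647560214 CHF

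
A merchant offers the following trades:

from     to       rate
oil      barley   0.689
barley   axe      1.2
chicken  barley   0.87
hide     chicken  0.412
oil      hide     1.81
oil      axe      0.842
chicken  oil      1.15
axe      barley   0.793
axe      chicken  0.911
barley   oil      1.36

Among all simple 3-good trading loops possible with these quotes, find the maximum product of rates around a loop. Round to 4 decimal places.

barley→axe→chicken→barley: 1.2 × 0.911 × 0.87 = 0.95108
oil→axe→barley→oil: 0.842 × 0.793 × 1.36 = 0.90808
oil→axe→chicken→oil: 0.842 × 0.911 × 1.15 = 0.88212
oil→hide→chicken→oil: 1.81 × 0.412 × 1.15 = 0.85758
Maximum is barley→axe→chicken→barley at 0.9511; no arbitrage — every cycle loses value.

0.9511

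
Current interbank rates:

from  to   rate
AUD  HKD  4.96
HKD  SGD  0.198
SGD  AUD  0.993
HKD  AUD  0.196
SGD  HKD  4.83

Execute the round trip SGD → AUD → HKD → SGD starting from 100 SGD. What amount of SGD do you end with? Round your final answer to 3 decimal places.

97.521

100 SGD × 0.993 = 99.3 AUD
99.3 AUD × 4.96 = 492.528 HKD
492.528 HKD × 0.198 = 97.520544 SGD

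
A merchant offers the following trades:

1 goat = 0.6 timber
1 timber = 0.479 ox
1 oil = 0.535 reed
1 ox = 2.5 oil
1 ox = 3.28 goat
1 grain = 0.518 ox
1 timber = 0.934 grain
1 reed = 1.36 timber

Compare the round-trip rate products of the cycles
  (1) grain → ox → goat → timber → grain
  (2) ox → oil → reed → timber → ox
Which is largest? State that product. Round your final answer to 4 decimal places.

0.9521

(1) 0.518 × 3.28 × 0.6 × 0.934 = 0.95214
(2) 2.5 × 0.535 × 1.36 × 0.479 = 0.87130
Highest is cycle (1) at 0.9521 (≤1, no arbitrage).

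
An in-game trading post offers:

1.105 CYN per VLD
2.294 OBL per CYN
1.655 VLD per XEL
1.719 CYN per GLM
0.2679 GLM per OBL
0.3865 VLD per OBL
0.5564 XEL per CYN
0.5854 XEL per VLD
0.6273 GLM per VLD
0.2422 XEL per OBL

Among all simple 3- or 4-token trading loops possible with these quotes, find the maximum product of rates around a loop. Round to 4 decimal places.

1.0564

GLM→CYN→OBL→GLM: 1.719 × 2.294 × 0.2679 = 1.05643
CYN→XEL→VLD→CYN: 0.5564 × 1.655 × 1.105 = 1.01753
CYN→OBL→XEL→VLD→CYN: 2.294 × 0.2422 × 1.655 × 1.105 = 1.01608
GLM→CYN→XEL→VLD→GLM: 1.719 × 0.5564 × 1.655 × 0.6273 = 0.99297
CYN→OBL→VLD→CYN: 2.294 × 0.3865 × 1.105 = 0.97973
GLM→CYN→OBL→VLD→GLM: 1.719 × 2.294 × 0.3865 × 0.6273 = 0.95608
Maximum is GLM→CYN→OBL→GLM at 1.0564; arbitrage exists.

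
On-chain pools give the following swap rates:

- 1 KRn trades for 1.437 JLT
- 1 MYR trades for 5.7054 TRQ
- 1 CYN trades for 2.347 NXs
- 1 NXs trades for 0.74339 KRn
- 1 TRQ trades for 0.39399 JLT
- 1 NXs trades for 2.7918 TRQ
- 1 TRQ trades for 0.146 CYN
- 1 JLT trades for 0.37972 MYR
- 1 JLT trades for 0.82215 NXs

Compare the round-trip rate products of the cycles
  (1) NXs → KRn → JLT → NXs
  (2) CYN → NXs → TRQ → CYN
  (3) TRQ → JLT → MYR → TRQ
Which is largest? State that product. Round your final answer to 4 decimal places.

0.9566

(1) 0.74339 × 1.437 × 0.82215 = 0.87826
(2) 2.347 × 2.7918 × 0.146 = 0.95664
(3) 0.39399 × 0.37972 × 5.7054 = 0.85356
Highest is cycle (2) at 0.9566 (≤1, no arbitrage).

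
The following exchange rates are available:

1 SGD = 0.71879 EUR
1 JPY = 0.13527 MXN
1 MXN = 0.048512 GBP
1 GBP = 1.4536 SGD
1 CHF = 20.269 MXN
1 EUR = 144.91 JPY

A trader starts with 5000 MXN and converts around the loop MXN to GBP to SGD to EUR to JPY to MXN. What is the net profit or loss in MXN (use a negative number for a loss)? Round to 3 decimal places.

-32.179

5000 MXN × 0.048512 = 242.56 GBP
242.56 GBP × 1.4536 = 352.585216 SGD
352.585216 SGD × 0.71879 = 253.43472740864 EUR
253.43472740864 EUR × 144.91 = 36725.2263487860224 JPY
36725.2263487860224 JPY × 0.13527 = 4967.821368200285250048 MXN
Net change: 4967.821368200285250048 − 5000 = -32.178631799714749952 MXN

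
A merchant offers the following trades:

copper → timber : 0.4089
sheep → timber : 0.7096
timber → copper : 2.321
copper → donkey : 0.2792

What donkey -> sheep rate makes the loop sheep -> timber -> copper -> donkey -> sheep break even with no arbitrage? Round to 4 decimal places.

Known legs of the cycle: 0.7096 × 2.321 × 0.2792 = 0.45983726272
For no arbitrage the full-cycle product must be 1, so the missing rate is 1 / 0.45983726272 ≈ 2.174682.

2.1747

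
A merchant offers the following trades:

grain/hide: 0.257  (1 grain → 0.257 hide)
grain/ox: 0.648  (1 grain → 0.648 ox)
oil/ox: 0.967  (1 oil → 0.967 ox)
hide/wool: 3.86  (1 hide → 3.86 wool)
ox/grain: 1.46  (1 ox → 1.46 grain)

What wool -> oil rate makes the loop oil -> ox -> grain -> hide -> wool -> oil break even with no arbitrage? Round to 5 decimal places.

Known legs of the cycle: 0.967 × 1.46 × 0.257 × 3.86 = 1.4005536764
For no arbitrage the full-cycle product must be 1, so the missing rate is 1 / 1.4005536764 ≈ 0.7140033.

0.71400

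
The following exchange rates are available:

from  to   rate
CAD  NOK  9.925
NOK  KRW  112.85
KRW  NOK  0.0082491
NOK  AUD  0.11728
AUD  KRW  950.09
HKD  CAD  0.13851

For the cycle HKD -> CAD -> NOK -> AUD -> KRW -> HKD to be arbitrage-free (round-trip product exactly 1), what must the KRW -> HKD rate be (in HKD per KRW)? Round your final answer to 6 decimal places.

Known legs of the cycle: 0.13851 × 9.925 × 0.11728 × 950.09 = 153.1793946954636
For no arbitrage the full-cycle product must be 1, so the missing rate is 1 / 153.1793946954636 ≈ 0.00652829.

0.006528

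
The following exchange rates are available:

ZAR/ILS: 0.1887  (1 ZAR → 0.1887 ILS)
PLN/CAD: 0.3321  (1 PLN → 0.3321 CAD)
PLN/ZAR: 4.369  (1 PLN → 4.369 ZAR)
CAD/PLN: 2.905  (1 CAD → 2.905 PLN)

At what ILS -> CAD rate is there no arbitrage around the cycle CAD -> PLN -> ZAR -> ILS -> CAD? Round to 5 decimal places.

0.41754

Known legs of the cycle: 2.905 × 4.369 × 0.1887 = 2.3949700215
For no arbitrage the full-cycle product must be 1, so the missing rate is 1 / 2.3949700215 ≈ 0.4175418.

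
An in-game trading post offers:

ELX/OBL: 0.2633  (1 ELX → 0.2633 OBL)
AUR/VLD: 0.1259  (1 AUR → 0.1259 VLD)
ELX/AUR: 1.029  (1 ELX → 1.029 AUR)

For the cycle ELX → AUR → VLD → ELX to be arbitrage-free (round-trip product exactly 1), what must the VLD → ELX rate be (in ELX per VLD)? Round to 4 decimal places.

7.7190

Known legs of the cycle: 1.029 × 0.1259 = 0.1295511
For no arbitrage the full-cycle product must be 1, so the missing rate is 1 / 0.1295511 ≈ 7.718962.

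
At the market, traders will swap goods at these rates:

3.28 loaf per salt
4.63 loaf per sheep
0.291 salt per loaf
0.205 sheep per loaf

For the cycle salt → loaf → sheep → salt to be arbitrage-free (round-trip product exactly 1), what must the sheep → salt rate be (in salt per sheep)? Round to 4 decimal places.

Known legs of the cycle: 3.28 × 0.205 = 0.6724
For no arbitrage the full-cycle product must be 1, so the missing rate is 1 / 0.6724 ≈ 1.487210.

1.4872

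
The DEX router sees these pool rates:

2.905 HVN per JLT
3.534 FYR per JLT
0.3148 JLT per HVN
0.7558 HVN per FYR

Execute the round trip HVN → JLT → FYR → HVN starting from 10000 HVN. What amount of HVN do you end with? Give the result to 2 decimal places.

8408.30

10000 HVN × 0.3148 = 3148 JLT
3148 JLT × 3.534 = 11125.032 FYR
11125.032 FYR × 0.7558 = 8408.2991856 HVN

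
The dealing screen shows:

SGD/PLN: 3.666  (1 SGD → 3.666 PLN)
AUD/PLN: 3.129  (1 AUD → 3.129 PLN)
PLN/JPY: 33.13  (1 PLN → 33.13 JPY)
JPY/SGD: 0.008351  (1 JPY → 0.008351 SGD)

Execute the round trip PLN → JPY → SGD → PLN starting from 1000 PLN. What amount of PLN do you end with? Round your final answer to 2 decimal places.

1000 PLN × 33.13 = 33130 JPY
33130 JPY × 0.008351 = 276.66863 SGD
276.66863 SGD × 3.666 = 1014.26719758 PLN

1014.27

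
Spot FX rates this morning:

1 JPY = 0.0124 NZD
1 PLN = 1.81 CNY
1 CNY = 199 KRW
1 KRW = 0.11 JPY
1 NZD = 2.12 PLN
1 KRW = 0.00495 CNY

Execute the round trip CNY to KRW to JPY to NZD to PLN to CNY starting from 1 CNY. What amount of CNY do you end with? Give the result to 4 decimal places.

1 CNY × 199 = 199 KRW
199 KRW × 0.11 = 21.89 JPY
21.89 JPY × 0.0124 = 0.271436 NZD
0.271436 NZD × 2.12 = 0.57544432 PLN
0.57544432 PLN × 1.81 = 1.0415542192 CNY

1.0416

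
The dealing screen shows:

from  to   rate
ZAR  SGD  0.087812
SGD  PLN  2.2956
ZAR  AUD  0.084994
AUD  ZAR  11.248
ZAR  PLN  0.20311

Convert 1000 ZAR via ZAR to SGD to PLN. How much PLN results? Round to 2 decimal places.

1000 ZAR × 0.087812 = 87.812 SGD
87.812 SGD × 2.2956 = 201.5812272 PLN

201.58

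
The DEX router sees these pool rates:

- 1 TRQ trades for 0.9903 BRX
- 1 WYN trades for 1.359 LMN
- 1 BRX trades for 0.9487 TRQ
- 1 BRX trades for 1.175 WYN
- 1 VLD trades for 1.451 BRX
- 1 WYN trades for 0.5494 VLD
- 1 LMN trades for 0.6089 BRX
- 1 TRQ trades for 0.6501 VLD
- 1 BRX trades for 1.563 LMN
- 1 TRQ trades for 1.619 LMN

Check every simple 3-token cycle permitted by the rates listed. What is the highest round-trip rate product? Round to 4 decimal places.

0.9723

LMN→BRX→WYN→LMN: 0.6089 × 1.175 × 1.359 = 0.97231
WYN→VLD→BRX→WYN: 0.5494 × 1.451 × 1.175 = 0.93669
LMN→BRX→TRQ→LMN: 0.6089 × 0.9487 × 1.619 = 0.93524
VLD→BRX→TRQ→VLD: 1.451 × 0.9487 × 0.6501 = 0.89490
Maximum is LMN→BRX→WYN→LMN at 0.9723; no arbitrage — every cycle loses value.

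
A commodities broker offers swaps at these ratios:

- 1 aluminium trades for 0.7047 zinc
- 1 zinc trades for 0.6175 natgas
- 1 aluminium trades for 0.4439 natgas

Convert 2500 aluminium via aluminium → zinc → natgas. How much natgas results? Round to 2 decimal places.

1087.88

2500 aluminium × 0.7047 = 1761.75 zinc
1761.75 zinc × 0.6175 = 1087.880625 natgas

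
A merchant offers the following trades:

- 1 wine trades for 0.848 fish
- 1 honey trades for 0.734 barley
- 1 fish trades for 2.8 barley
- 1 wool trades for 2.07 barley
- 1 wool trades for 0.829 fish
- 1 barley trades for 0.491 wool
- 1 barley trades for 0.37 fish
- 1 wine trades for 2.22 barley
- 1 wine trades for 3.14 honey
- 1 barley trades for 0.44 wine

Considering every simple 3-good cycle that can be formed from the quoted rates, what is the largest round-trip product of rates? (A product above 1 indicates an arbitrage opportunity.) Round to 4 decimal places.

fish→barley→wool→fish: 2.8 × 0.491 × 0.829 = 1.13971
fish→barley→wine→fish: 2.8 × 0.44 × 0.848 = 1.04474
barley→wine→honey→barley: 0.44 × 3.14 × 0.734 = 1.01409
Maximum is fish→barley→wool→fish at 1.1397; arbitrage exists.

1.1397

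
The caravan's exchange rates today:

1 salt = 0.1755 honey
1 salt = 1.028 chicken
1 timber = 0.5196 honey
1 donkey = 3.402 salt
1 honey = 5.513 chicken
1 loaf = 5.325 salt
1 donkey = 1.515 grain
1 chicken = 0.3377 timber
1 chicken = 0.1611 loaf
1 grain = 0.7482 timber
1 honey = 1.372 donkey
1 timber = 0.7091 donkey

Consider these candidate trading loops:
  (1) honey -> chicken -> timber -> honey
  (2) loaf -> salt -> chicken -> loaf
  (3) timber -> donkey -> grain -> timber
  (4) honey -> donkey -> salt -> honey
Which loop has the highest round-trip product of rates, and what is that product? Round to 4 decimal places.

0.9674

(1) 5.513 × 0.3377 × 0.5196 = 0.96736
(2) 5.325 × 1.028 × 0.1611 = 0.88188
(3) 0.7091 × 1.515 × 0.7482 = 0.80378
(4) 1.372 × 3.402 × 0.1755 = 0.81915
Highest is cycle (1) at 0.9674 (≤1, no arbitrage).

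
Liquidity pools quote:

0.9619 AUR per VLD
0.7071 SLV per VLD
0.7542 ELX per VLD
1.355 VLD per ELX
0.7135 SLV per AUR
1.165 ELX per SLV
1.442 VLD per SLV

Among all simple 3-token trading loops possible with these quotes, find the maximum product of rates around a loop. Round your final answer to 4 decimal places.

VLD→SLV→ELX→VLD: 0.7071 × 1.165 × 1.355 = 1.11621
VLD→AUR→SLV→VLD: 0.9619 × 0.7135 × 1.442 = 0.98967
Maximum is VLD→SLV→ELX→VLD at 1.1162; arbitrage exists.

1.1162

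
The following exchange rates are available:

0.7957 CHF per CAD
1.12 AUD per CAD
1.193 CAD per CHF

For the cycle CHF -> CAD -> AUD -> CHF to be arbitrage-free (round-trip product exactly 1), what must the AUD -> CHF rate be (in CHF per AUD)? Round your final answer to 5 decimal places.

Known legs of the cycle: 1.193 × 1.12 = 1.33616
For no arbitrage the full-cycle product must be 1, so the missing rate is 1 / 1.33616 ≈ 0.7484134.

0.74841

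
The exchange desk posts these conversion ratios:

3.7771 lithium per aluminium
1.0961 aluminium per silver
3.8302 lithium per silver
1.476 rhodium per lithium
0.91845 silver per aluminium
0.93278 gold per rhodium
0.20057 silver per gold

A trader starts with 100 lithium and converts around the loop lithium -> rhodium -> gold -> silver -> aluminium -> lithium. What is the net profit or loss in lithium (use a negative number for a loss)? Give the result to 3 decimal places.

14.325

100 lithium × 1.476 = 147.6 rhodium
147.6 rhodium × 0.93278 = 137.678328 gold
137.678328 gold × 0.20057 = 27.61414224696 silver
27.61414224696 silver × 1.0961 = 30.267861316892856 aluminium
30.267861316892856 aluminium × 3.7771 = 114.3247389800360063976 lithium
Net change: 114.3247389800360063976 − 100 = 14.3247389800360063976 lithium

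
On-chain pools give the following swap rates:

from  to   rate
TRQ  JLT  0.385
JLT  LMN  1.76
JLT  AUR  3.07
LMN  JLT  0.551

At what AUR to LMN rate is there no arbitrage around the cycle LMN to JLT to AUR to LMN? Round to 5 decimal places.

Known legs of the cycle: 0.551 × 3.07 = 1.69157
For no arbitrage the full-cycle product must be 1, so the missing rate is 1 / 1.69157 ≈ 0.5911668.

0.59117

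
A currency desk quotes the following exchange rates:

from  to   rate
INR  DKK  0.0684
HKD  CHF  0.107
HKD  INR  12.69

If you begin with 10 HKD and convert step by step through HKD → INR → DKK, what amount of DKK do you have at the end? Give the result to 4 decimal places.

10 HKD × 12.69 = 126.9 INR
126.9 INR × 0.0684 = 8.67996 DKK

8.6800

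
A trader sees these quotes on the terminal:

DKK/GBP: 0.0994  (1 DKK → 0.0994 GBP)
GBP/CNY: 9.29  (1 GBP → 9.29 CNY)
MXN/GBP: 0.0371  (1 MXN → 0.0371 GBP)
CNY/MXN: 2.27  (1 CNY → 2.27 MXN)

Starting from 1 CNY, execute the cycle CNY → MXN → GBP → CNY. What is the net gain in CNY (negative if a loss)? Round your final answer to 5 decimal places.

-0.21762

1 CNY × 2.27 = 2.27 MXN
2.27 MXN × 0.0371 = 0.084217 GBP
0.084217 GBP × 9.29 = 0.78237593 CNY
Net change: 0.78237593 − 1 = -0.21762407 CNY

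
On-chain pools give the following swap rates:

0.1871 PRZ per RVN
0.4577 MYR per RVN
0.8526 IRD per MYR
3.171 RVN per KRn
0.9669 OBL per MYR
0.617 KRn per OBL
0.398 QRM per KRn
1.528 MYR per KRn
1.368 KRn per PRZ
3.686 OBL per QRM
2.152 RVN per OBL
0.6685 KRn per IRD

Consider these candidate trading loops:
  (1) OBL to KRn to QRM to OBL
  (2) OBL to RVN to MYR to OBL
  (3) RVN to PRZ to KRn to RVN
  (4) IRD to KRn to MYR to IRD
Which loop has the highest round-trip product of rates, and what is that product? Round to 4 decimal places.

0.9524

(1) 0.617 × 0.398 × 3.686 = 0.90516
(2) 2.152 × 0.4577 × 0.9669 = 0.95237
(3) 0.1871 × 1.368 × 3.171 = 0.81163
(4) 0.6685 × 1.528 × 0.8526 = 0.87090
Highest is cycle (2) at 0.9524 (≤1, no arbitrage).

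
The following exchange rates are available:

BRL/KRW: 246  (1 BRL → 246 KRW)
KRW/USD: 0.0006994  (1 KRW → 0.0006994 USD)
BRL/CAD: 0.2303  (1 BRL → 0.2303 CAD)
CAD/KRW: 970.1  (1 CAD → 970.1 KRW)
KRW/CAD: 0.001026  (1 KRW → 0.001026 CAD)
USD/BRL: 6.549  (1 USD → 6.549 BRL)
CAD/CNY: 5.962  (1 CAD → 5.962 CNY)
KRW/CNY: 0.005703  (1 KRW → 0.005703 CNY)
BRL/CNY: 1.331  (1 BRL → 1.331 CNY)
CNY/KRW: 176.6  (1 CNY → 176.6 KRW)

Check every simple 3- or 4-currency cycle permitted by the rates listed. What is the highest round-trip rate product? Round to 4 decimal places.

1.1268

USD→BRL→KRW→USD: 6.549 × 246 × 0.0006994 = 1.12677
KRW→CAD→CNY→KRW: 0.001026 × 5.962 × 176.6 = 1.08026
USD→BRL→CNY→KRW→USD: 6.549 × 1.331 × 176.6 × 0.0006994 = 1.07664
USD→BRL→CAD→KRW→USD: 6.549 × 0.2303 × 970.1 × 0.0006994 = 1.02332
Maximum is USD→BRL→KRW→USD at 1.1268; arbitrage exists.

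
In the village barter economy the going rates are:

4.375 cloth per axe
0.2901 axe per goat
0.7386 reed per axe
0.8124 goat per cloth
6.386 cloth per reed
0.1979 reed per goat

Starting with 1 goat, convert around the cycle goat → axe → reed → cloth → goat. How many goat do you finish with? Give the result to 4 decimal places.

1 goat × 0.2901 = 0.2901 axe
0.2901 axe × 0.7386 = 0.21426786 reed
0.21426786 reed × 6.386 = 1.36831455396 cloth
1.36831455396 cloth × 0.8124 = 1.111618743637104 goat

1.1116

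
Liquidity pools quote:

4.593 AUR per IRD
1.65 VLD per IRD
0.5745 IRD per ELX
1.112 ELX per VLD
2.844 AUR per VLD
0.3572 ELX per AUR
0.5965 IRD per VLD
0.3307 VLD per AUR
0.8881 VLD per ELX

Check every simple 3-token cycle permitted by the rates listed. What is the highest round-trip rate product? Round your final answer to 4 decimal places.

IRD→VLD→ELX→IRD: 1.65 × 1.112 × 0.5745 = 1.05409
IRD→AUR→ELX→IRD: 4.593 × 0.3572 × 0.5745 = 0.94254
IRD→AUR→VLD→IRD: 4.593 × 0.3307 × 0.5965 = 0.90603
VLD→AUR→ELX→VLD: 2.844 × 0.3572 × 0.8881 = 0.90220
Maximum is IRD→VLD→ELX→IRD at 1.0541; arbitrage exists.

1.0541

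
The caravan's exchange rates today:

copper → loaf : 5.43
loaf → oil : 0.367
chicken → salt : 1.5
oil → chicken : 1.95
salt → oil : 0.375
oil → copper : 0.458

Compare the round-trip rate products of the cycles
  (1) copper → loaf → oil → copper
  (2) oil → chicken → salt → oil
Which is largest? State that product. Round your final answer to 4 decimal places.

1.0969

(1) 5.43 × 0.367 × 0.458 = 0.91271
(2) 1.95 × 1.5 × 0.375 = 1.09688
Highest is cycle (2) at 1.0969 (>1, arbitrage).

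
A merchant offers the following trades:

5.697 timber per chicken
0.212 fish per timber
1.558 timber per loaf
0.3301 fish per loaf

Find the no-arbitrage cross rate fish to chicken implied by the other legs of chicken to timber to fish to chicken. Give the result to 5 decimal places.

0.82798

Known legs of the cycle: 5.697 × 0.212 = 1.207764
For no arbitrage the full-cycle product must be 1, so the missing rate is 1 / 1.207764 ≈ 0.8279763.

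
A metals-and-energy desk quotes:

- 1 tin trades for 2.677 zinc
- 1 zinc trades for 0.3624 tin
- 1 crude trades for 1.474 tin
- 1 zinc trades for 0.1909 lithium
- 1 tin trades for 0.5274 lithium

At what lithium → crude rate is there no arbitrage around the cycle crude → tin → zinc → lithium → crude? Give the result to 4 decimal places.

Known legs of the cycle: 1.474 × 2.677 × 0.1909 = 0.7532719282
For no arbitrage the full-cycle product must be 1, so the missing rate is 1 / 0.7532719282 ≈ 1.327542.

1.3275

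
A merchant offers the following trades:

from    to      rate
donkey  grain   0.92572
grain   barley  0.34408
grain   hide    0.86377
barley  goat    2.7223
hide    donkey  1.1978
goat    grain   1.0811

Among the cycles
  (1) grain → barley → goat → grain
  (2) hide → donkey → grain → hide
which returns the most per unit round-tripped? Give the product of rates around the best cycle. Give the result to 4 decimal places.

(1) 0.34408 × 2.7223 × 1.0811 = 1.01265
(2) 1.1978 × 0.92572 × 0.86377 = 0.95777
Highest is cycle (1) at 1.0127 (>1, arbitrage).

1.0127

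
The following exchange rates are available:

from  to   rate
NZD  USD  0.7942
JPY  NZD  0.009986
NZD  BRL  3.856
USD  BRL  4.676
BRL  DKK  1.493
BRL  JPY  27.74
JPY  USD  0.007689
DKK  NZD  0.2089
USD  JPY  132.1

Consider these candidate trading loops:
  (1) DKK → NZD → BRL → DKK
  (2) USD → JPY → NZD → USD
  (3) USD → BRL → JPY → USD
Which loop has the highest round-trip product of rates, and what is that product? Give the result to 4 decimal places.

(1) 0.2089 × 3.856 × 1.493 = 1.20264
(2) 132.1 × 0.009986 × 0.7942 = 1.04767
(3) 4.676 × 27.74 × 0.007689 = 0.99736
Highest is cycle (1) at 1.2026 (>1, arbitrage).

1.2026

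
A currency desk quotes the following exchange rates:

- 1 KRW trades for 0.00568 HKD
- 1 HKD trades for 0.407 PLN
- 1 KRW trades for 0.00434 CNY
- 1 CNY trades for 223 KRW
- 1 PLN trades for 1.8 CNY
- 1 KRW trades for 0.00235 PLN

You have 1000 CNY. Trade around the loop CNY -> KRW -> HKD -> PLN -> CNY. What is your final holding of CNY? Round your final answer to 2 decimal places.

1000 CNY × 223 = 223000 KRW
223000 KRW × 0.00568 = 1266.64 HKD
1266.64 HKD × 0.407 = 515.52248 PLN
515.52248 PLN × 1.8 = 927.940464 CNY

927.94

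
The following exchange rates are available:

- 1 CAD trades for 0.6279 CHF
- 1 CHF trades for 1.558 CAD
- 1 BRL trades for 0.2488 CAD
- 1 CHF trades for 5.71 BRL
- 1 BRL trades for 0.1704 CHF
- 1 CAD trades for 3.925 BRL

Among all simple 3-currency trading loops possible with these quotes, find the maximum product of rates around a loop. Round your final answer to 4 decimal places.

BRL→CHF→CAD→BRL: 0.1704 × 1.558 × 3.925 = 1.04202
BRL→CAD→CHF→BRL: 0.2488 × 0.6279 × 5.71 = 0.89202
Maximum is BRL→CHF→CAD→BRL at 1.0420; arbitrage exists.

1.0420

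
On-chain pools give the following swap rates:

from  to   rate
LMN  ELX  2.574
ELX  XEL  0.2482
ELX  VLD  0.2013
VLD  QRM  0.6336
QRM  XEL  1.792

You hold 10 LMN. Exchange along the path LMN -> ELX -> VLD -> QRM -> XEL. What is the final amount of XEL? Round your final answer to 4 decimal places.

10 LMN × 2.574 = 25.74 ELX
25.74 ELX × 0.2013 = 5.181462 VLD
5.181462 VLD × 0.6336 = 3.2829743232 QRM
3.2829743232 QRM × 1.792 = 5.8830899871744 XEL

5.8831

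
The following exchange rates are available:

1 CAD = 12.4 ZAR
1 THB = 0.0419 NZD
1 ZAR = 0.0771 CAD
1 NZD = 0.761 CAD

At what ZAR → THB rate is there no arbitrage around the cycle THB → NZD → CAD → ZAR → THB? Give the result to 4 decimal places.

Known legs of the cycle: 0.0419 × 0.761 × 12.4 = 0.39538516
For no arbitrage the full-cycle product must be 1, so the missing rate is 1 / 0.39538516 ≈ 2.529179.

2.5292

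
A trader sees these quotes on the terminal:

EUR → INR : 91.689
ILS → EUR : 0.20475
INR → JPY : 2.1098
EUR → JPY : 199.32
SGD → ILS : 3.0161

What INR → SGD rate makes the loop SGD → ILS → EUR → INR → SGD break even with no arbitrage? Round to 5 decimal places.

0.01766

Known legs of the cycle: 3.0161 × 0.20475 × 91.689 = 56.622218746275
For no arbitrage the full-cycle product must be 1, so the missing rate is 1 / 56.622218746275 ≈ 0.0176609.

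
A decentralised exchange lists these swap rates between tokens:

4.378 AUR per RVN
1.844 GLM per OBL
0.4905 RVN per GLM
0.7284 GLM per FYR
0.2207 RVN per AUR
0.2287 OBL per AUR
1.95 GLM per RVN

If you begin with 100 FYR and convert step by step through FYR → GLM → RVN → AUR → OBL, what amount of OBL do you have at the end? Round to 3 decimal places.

35.773

100 FYR × 0.7284 = 72.84 GLM
72.84 GLM × 0.4905 = 35.72802 RVN
35.72802 RVN × 4.378 = 156.41727156 AUR
156.41727156 AUR × 0.2287 = 35.772630005772 OBL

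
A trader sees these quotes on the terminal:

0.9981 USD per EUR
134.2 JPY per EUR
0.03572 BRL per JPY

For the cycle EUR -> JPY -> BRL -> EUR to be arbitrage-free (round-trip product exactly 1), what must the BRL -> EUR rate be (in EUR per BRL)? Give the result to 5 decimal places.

0.20861

Known legs of the cycle: 134.2 × 0.03572 = 4.793624
For no arbitrage the full-cycle product must be 1, so the missing rate is 1 / 4.793624 ≈ 0.2086104.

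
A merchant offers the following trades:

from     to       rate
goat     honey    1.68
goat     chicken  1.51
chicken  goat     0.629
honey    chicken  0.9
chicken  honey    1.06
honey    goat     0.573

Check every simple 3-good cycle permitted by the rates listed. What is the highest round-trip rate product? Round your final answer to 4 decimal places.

0.9510

chicken→goat→honey→chicken: 0.629 × 1.68 × 0.9 = 0.95105
chicken→honey→goat→chicken: 1.06 × 0.573 × 1.51 = 0.91714
Maximum is chicken→goat→honey→chicken at 0.9510; no arbitrage — every cycle loses value.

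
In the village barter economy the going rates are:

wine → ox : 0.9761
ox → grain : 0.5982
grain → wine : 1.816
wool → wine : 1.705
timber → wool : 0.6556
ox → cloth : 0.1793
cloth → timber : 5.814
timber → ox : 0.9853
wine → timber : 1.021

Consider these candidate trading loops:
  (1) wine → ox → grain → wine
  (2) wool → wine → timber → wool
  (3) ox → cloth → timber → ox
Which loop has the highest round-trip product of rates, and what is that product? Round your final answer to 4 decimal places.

1.1413

(1) 0.9761 × 0.5982 × 1.816 = 1.06037
(2) 1.705 × 1.021 × 0.6556 = 1.14127
(3) 0.1793 × 5.814 × 0.9853 = 1.02713
Highest is cycle (2) at 1.1413 (>1, arbitrage).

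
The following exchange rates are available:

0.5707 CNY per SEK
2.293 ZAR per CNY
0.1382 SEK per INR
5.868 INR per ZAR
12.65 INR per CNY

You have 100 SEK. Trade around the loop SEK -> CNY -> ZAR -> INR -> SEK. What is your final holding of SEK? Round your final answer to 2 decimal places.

100 SEK × 0.5707 = 57.07 CNY
57.07 CNY × 2.293 = 130.86151 ZAR
130.86151 ZAR × 5.868 = 767.89534068 INR
767.89534068 INR × 0.1382 = 106.123136081976 SEK

106.12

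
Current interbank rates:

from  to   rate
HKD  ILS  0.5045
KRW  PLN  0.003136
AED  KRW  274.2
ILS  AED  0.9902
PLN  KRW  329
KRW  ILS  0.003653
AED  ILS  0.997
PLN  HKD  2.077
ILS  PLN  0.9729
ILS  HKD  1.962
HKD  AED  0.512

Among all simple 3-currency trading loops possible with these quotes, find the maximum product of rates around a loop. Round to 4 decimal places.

1.1693

ILS→PLN→KRW→ILS: 0.9729 × 329 × 0.003653 = 1.16927
ILS→PLN→HKD→ILS: 0.9729 × 2.077 × 0.5045 = 1.01945
ILS→HKD→AED→ILS: 1.962 × 0.512 × 0.997 = 1.00153
ILS→AED→KRW→ILS: 0.9902 × 274.2 × 0.003653 = 0.99184
Maximum is ILS→PLN→KRW→ILS at 1.1693; arbitrage exists.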